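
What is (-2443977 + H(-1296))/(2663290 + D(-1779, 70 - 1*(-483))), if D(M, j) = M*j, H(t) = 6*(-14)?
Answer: -2444061/1679503 ≈ -1.4552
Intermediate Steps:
H(t) = -84
(-2443977 + H(-1296))/(2663290 + D(-1779, 70 - 1*(-483))) = (-2443977 - 84)/(2663290 - 1779*(70 - 1*(-483))) = -2444061/(2663290 - 1779*(70 + 483)) = -2444061/(2663290 - 1779*553) = -2444061/(2663290 - 983787) = -2444061/1679503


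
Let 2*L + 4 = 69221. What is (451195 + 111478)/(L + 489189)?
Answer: 1125346/1047595 ≈ 1.0742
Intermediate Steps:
L = 69217/2 (L = -2 + (1/2)*69221 = -2 + 69221/2 = 69217/2 ≈ 34609.)
(451195 + 111478)/(L + 489189) = (451195 + 111478)/(69217/2 + 489189) = 562673/(1047595/2) = 562673*(2/1047595) = 1125346/1047595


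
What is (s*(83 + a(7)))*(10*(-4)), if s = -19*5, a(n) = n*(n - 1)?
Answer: 475000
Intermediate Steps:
a(n) = n*(-1 + n)
s = -95
(s*(83 + a(7)))*(10*(-4)) = (-95*(83 + 7*(-1 + 7)))*(10*(-4)) = -95*(83 + 7*6)*(-40) = -95*(83 + 42)*(-40) = -95*125*(-40) = -11875*(-40) = 475000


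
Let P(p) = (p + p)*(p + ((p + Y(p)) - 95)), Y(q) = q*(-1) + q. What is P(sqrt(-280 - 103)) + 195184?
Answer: 193652 - 190*I*sqrt(383) ≈ 1.9365e+5 - 3718.4*I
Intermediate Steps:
Y(q) = 0 (Y(q) = -q + q = 0)
P(p) = 2*p*(-95 + 2*p) (P(p) = (p + p)*(p + ((p + 0) - 95)) = (2*p)*(p + (p - 95)) = (2*p)*(p + (-95 + p)) = (2*p)*(-95 + 2*p) = 2*p*(-95 + 2*p))
P(sqrt(-280 - 103)) + 195184 = 2*sqrt(-280 - 103)*(-95 + 2*sqrt(-280 - 103)) + 195184 = 2*sqrt(-383)*(-95 + 2*sqrt(-383)) + 195184 = 2*(I*sqrt(383))*(-95 + 2*(I*sqrt(383))) + 195184 = 2*(I*sqrt(383))*(-95 + 2*I*sqrt(383)) + 195184 = 2*I*sqrt(383)*(-95 + 2*I*sqrt(383)) + 195184 = 195184 + 2*I*sqrt(383)*(-95 + 2*I*sqrt(383))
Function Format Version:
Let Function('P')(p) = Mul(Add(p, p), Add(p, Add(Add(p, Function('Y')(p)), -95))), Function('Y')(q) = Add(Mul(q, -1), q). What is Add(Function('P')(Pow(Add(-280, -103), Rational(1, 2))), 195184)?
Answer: Add(193652, Mul(-190, I, Pow(383, Rational(1, 2)))) ≈ Add(1.9365e+5, Mul(-3718.4, I))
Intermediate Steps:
Function('Y')(q) = 0 (Function('Y')(q) = Add(Mul(-1, q), q) = 0)
Function('P')(p) = Mul(2, p, Add(-95, Mul(2, p))) (Function('P')(p) = Mul(Add(p, p), Add(p, Add(Add(p, 0), -95))) = Mul(Mul(2, p), Add(p, Add(p, -95))) = Mul(Mul(2, p), Add(p, Add(-95, p))) = Mul(Mul(2, p), Add(-95, Mul(2, p))) = Mul(2, p, Add(-95, Mul(2, p))))
Add(Function('P')(Pow(Add(-280, -103), Rational(1, 2))), 195184) = Add(Mul(2, Pow(Add(-280, -103), Rational(1, 2)), Add(-95, Mul(2, Pow(Add(-280, -103), Rational(1, 2))))), 195184) = Add(Mul(2, Pow(-383, Rational(1, 2)), Add(-95, Mul(2, Pow(-383, Rational(1, 2))))), 195184) = Add(Mul(2, Mul(I, Pow(383, Rational(1, 2))), Add(-95, Mul(2, Mul(I, Pow(383, Rational(1, 2)))))), 195184) = Add(Mul(2, Mul(I, Pow(383, Rational(1, 2))), Add(-95, Mul(2, I, Pow(383, Rational(1, 2))))), 195184) = Add(Mul(2, I, Pow(383, Rational(1, 2)), Add(-95, Mul(2, I, Pow(383, Rational(1, 2))))), 195184) = Add(195184, Mul(2, I, Pow(383, Rational(1, 2)), Add(-95, Mul(2, I, Pow(383, Rational(1, 2))))))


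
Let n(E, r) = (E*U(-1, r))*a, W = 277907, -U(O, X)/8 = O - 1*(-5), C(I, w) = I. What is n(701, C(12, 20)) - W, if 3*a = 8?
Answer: -1013177/3 ≈ -3.3773e+5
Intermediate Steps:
a = 8/3 (a = (⅓)*8 = 8/3 ≈ 2.6667)
U(O, X) = -40 - 8*O (U(O, X) = -8*(O - 1*(-5)) = -8*(O + 5) = -8*(5 + O) = -40 - 8*O)
n(E, r) = -256*E/3 (n(E, r) = (E*(-40 - 8*(-1)))*(8/3) = (E*(-40 + 8))*(8/3) = (E*(-32))*(8/3) = -32*E*(8/3) = -256*E/3)
n(701, C(12, 20)) - W = -256/3*701 - 1*277907 = -179456/3 - 277907 = -1013177/3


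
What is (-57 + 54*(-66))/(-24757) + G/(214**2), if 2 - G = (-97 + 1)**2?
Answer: -31141841/566885786 ≈ -0.054935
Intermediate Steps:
G = -9214 (G = 2 - (-97 + 1)**2 = 2 - 1*(-96)**2 = 2 - 1*9216 = 2 - 9216 = -9214)
(-57 + 54*(-66))/(-24757) + G/(214**2) = (-57 + 54*(-66))/(-24757) - 9214/(214**2) = (-57 - 3564)*(-1/24757) - 9214/45796 = -3621*(-1/24757) - 9214*1/45796 = 3621/24757 - 4607/22898 = -31141841/566885786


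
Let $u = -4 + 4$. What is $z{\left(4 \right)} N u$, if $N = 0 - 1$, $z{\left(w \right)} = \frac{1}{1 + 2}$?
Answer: $0$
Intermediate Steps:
$z{\left(w \right)} = \frac{1}{3}$
$u = 0$
$N = -1$ ($N = 0 - 1 = -1$)
$z{\left(4 \right)} N u = \frac{1}{3} \left(-1\right) 0 = \left(- \frac{1}{3}\right) 0 = 0$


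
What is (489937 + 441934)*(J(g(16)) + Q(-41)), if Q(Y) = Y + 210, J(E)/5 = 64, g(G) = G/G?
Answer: 455684919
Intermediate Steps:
g(G) = 1
J(E) = 320 (J(E) = 5*64 = 320)
Q(Y) = 210 + Y
(489937 + 441934)*(J(g(16)) + Q(-41)) = (489937 + 441934)*(320 + (210 - 41)) = 931871*(320 + 169) = 931871*489 = 455684919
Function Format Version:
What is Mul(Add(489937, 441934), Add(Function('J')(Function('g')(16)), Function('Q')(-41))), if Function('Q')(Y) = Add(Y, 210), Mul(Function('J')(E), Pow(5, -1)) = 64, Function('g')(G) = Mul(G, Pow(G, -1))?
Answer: 455684919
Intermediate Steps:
Function('g')(G) = 1
Function('J')(E) = 320 (Function('J')(E) = Mul(5, 64) = 320)
Function('Q')(Y) = Add(210, Y)
Mul(Add(489937, 441934), Add(Function('J')(Function('g')(16)), Function('Q')(-41))) = Mul(Add(489937, 441934), Add(320, Add(210, -41))) = Mul(931871, Add(320, 169)) = Mul(931871, 489) = 455684919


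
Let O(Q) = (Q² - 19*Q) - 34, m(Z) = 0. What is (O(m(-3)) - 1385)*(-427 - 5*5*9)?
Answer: 925188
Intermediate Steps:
O(Q) = -34 + Q² - 19*Q
(O(m(-3)) - 1385)*(-427 - 5*5*9) = ((-34 + 0² - 19*0) - 1385)*(-427 - 5*5*9) = ((-34 + 0 + 0) - 1385)*(-427 - 25*9) = (-34 - 1385)*(-427 - 1*225) = -1419*(-427 - 225) = -1419*(-652) = 925188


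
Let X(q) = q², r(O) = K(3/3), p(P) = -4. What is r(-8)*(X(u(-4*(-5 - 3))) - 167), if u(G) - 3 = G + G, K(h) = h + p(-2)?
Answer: -12966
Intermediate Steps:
K(h) = -4 + h (K(h) = h - 4 = -4 + h)
r(O) = -3 (r(O) = -4 + 3/3 = -4 + 3*(⅓) = -4 + 1 = -3)
u(G) = 3 + 2*G (u(G) = 3 + (G + G) = 3 + 2*G)
r(-8)*(X(u(-4*(-5 - 3))) - 167) = -3*((3 + 2*(-4*(-5 - 3)))² - 167) = -3*((3 + 2*(-4*(-8)))² - 167) = -3*((3 + 2*32)² - 167) = -3*((3 + 64)² - 167) = -3*(67² - 167) = -3*(4489 - 167) = -3*4322 = -12966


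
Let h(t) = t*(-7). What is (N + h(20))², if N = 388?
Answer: 61504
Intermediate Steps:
h(t) = -7*t
(N + h(20))² = (388 - 7*20)² = (388 - 140)² = 248² = 61504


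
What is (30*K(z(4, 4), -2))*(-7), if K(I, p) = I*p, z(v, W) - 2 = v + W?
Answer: 4200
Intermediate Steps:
z(v, W) = 2 + W + v (z(v, W) = 2 + (v + W) = 2 + (W + v) = 2 + W + v)
(30*K(z(4, 4), -2))*(-7) = (30*((2 + 4 + 4)*(-2)))*(-7) = (30*(10*(-2)))*(-7) = (30*(-20))*(-7) = -600*(-7) = 4200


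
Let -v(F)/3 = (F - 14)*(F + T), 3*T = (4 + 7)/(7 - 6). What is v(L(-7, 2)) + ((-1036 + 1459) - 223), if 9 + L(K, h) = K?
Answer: -910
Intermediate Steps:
T = 11/3 (T = ((4 + 7)/(7 - 6))/3 = (11/1)/3 = (11*1)/3 = (⅓)*11 = 11/3 ≈ 3.6667)
L(K, h) = -9 + K
v(F) = -3*(-14 + F)*(11/3 + F) (v(F) = -3*(F - 14)*(F + 11/3) = -3*(-14 + F)*(11/3 + F))
v(L(-7, 2)) + ((-1036 + 1459) - 223) = (154 - 3*(-9 - 7)² + 31*(-9 - 7)) + ((-1036 + 1459) - 223) = (154 - 3*(-16)² + 31*(-16)) + (423 - 223) = (154 - 3*256 - 496) + 200 = (154 - 768 - 496) + 200 = -1110 + 200 = -910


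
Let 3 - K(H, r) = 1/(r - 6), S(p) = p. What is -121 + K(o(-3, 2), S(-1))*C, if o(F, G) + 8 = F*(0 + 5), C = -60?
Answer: -2167/7 ≈ -309.57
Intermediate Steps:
o(F, G) = -8 + 5*F (o(F, G) = -8 + F*(0 + 5) = -8 + F*5 = -8 + 5*F)
K(H, r) = 3 - 1/(-6 + r) (K(H, r) = 3 - 1/(r - 6) = 3 - 1/(-6 + r))
-121 + K(o(-3, 2), S(-1))*C = -121 + ((-19 + 3*(-1))/(-6 - 1))*(-60) = -121 + ((-19 - 3)/(-7))*(-60) = -121 - 1/7*(-22)*(-60) = -121 + (22/7)*(-60) = -121 - 1320/7 = -2167/7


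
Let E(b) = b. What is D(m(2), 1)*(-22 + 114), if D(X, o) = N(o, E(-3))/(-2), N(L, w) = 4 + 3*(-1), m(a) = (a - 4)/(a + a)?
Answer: -46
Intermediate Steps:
m(a) = (-4 + a)/(2*a) (m(a) = (-4 + a)/((2*a)) = (-4 + a)*(1/(2*a)) = (-4 + a)/(2*a))
N(L, w) = 1 (N(L, w) = 4 - 3 = 1)
D(X, o) = -½ (D(X, o) = 1/(-2) = 1*(-½) = -½)
D(m(2), 1)*(-22 + 114) = -(-22 + 114)/2 = -½*92 = -46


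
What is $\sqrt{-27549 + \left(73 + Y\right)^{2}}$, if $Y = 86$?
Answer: $18 i \sqrt{7} \approx 47.624 i$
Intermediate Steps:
$\sqrt{-27549 + \left(73 + Y\right)^{2}} = \sqrt{-27549 + \left(73 + 86\right)^{2}} = \sqrt{-27549 + 159^{2}} = \sqrt{-27549 + 25281} = \sqrt{-2268} = 18 i \sqrt{7}$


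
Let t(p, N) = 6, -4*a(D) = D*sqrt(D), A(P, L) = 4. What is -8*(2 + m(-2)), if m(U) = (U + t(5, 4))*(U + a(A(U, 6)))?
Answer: 112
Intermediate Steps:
a(D) = -D**(3/2)/4 (a(D) = -D*sqrt(D)/4 = -D**(3/2)/4)
m(U) = (-2 + U)*(6 + U) (m(U) = (U + 6)*(U - 4**(3/2)/4) = (6 + U)*(U - 1/4*8) = (6 + U)*(U - 2) = (6 + U)*(-2 + U) = (-2 + U)*(6 + U))
-8*(2 + m(-2)) = -8*(2 + (-12 + (-2)**2 + 4*(-2))) = -8*(2 + (-12 + 4 - 8)) = -8*(2 - 16) = -8*(-14) = 112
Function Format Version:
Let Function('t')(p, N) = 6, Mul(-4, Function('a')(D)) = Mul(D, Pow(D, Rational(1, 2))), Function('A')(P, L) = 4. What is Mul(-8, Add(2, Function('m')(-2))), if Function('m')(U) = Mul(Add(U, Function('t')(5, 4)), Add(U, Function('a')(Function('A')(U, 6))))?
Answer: 112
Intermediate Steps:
Function('a')(D) = Mul(Rational(-1, 4), Pow(D, Rational(3, 2))) (Function('a')(D) = Mul(Rational(-1, 4), Mul(D, Pow(D, Rational(1, 2)))) = Mul(Rational(-1, 4), Pow(D, Rational(3, 2))))
Function('m')(U) = Mul(Add(-2, U), Add(6, U)) (Function('m')(U) = Mul(Add(U, 6), Add(U, Mul(Rational(-1, 4), Pow(4, Rational(3, 2))))) = Mul(Add(6, U), Add(U, Mul(Rational(-1, 4), 8))) = Mul(Add(6, U), Add(U, -2)) = Mul(Add(6, U), Add(-2, U)) = Mul(Add(-2, U), Add(6, U)))
Mul(-8, Add(2, Function('m')(-2))) = Mul(-8, Add(2, Add(-12, Pow(-2, 2), Mul(4, -2)))) = Mul(-8, Add(2, Add(-12, 4, -8))) = Mul(-8, Add(2, -16)) = Mul(-8, -14) = 112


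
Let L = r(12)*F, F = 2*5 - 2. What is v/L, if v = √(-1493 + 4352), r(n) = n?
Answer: √2859/96 ≈ 0.55698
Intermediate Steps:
F = 8 (F = 10 - 2 = 8)
L = 96 (L = 12*8 = 96)
v = √2859 ≈ 53.470
v/L = √2859/96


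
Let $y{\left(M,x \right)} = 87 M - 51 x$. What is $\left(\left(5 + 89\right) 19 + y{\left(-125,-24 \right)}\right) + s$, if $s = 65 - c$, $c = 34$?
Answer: $-7834$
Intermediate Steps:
$y{\left(M,x \right)} = - 51 x + 87 M$
$s = 31$ ($s = 65 - 34 = 31$)
$\left(\left(5 + 89\right) 19 + y{\left(-125,-24 \right)}\right) + s = \left(\left(5 + 89\right) 19 + \left(\left(-51\right) \left(-24\right) + 87 \left(-125\right)\right)\right) + 31 = \left(94 \cdot 19 + \left(1224 - 10875\right)\right) + 31 = \left(1786 - 9651\right) + 31 = -7865 + 31 = -7834$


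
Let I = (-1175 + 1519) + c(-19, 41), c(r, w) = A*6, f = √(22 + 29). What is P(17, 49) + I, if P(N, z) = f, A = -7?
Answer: 302 + √51 ≈ 309.14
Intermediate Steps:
f = √51 ≈ 7.1414
P(N, z) = √51
c(r, w) = -42 (c(r, w) = -7*6 = -42)
I = 302 (I = (-1175 + 1519) - 42 = 344 - 42 = 302)
P(17, 49) + I = √51 + 302 = 302 + √51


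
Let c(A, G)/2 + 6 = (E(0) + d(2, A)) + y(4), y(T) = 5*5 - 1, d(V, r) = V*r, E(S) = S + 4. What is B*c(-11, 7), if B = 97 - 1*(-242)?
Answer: 0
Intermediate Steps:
B = 339 (B = 97 + 242 = 339)
E(S) = 4 + S
y(T) = 24 (y(T) = 25 - 1 = 24)
c(A, G) = 44 + 4*A (c(A, G) = -12 + 2*(((4 + 0) + 2*A) + 24) = -12 + 2*((4 + 2*A) + 24) = -12 + 2*(28 + 2*A) = -12 + (56 + 4*A) = 44 + 4*A)
B*c(-11, 7) = 339*(44 + 4*(-11)) = 339*(44 - 44) = 339*0 = 0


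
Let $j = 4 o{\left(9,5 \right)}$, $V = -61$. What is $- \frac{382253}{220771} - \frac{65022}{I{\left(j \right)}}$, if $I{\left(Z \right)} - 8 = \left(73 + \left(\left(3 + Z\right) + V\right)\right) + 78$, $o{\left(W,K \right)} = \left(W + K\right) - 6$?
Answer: $- \frac{14405811611}{29362543} \approx -490.62$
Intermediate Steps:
$o{\left(W,K \right)} = -6 + K + W$ ($o{\left(W,K \right)} = \left(K + W\right) - 6 = -6 + K + W$)
$j = 32$ ($j = 4 \left(-6 + 5 + 9\right) = 4 \cdot 8 = 32$)
$I{\left(Z \right)} = 101 + Z$ ($I{\left(Z \right)} = 8 + \left(\left(73 + \left(\left(3 + Z\right) - 61\right)\right) + 78\right) = 8 + \left(\left(73 + \left(-58 + Z\right)\right) + 78\right) = 8 + \left(\left(15 + Z\right) + 78\right) = 8 + \left(93 + Z\right) = 101 + Z$)
$- \frac{382253}{220771} - \frac{65022}{I{\left(j \right)}} = - \frac{382253}{220771} - \frac{65022}{101 + 32} = \left(-382253\right) \frac{1}{220771} - \frac{65022}{133} = - \frac{382253}{220771} - \frac{65022}{133} = - \frac{14405811611}{29362543}$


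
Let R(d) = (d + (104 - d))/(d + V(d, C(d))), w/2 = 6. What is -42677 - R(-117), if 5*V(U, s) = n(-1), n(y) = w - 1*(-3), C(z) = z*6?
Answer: -2432537/57 ≈ -42676.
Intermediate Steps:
w = 12 (w = 2*6 = 12)
C(z) = 6*z
n(y) = 15 (n(y) = 12 - 1*(-3) = 12 + 3 = 15)
V(U, s) = 3 (V(U, s) = (⅕)*15 = 3)
R(d) = 104/(3 + d) (R(d) = (d + (104 - d))/(d + 3) = 104/(3 + d))
-42677 - R(-117) = -42677 - 104/(3 - 117) = -42677 - 104/(-114) = -42677 - 104*(-1)/114 = -42677 - 1*(-52/57) = -42677 + 52/57 = -2432537/57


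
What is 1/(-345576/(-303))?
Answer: 101/115192 ≈ 0.00087680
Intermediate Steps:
1/(-345576/(-303)) = 1/(-345576*(-1)/303) = 1/(-1309*(-88/101)) = 1/(115192/101) = 101/115192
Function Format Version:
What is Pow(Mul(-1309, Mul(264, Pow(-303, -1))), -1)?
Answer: Rational(101, 115192) ≈ 0.00087680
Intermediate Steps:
Pow(Mul(-1309, Mul(264, Pow(-303, -1))), -1) = Pow(Mul(-1309, Mul(264, Rational(-1, 303))), -1) = Pow(Mul(-1309, Rational(-88, 101)), -1) = Pow(Rational(115192, 101), -1) = Rational(101, 115192)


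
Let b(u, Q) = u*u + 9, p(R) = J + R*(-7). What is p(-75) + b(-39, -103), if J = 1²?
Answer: 2056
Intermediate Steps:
J = 1
p(R) = 1 - 7*R (p(R) = 1 + R*(-7) = 1 - 7*R)
b(u, Q) = 9 + u² (b(u, Q) = u² + 9 = 9 + u²)
p(-75) + b(-39, -103) = (1 - 7*(-75)) + (9 + (-39)²) = (1 + 525) + (9 + 1521) = 526 + 1530 = 2056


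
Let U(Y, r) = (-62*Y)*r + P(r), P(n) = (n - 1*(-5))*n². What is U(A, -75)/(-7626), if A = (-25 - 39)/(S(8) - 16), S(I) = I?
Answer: 59425/1271 ≈ 46.755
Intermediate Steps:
P(n) = n²*(5 + n) (P(n) = (n + 5)*n² = (5 + n)*n² = n²*(5 + n))
A = 8 (A = (-25 - 39)/(8 - 16) = -64/(-8) = -64*(-⅛) = 8)
U(Y, r) = r²*(5 + r) - 62*Y*r (U(Y, r) = (-62*Y)*r + r²*(5 + r) = -62*Y*r + r²*(5 + r) = r²*(5 + r) - 62*Y*r)
U(A, -75)/(-7626) = -75*(-62*8 - 75*(5 - 75))/(-7626) = -75*(-496 - 75*(-70))*(-1/7626) = -75*(-496 + 5250)*(-1/7626) = -75*4754*(-1/7626) = -356550*(-1/7626) = 59425/1271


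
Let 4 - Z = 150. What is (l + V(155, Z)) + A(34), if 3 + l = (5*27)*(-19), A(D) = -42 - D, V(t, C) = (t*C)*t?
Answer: -3510294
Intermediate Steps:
Z = -146 (Z = 4 - 1*150 = 4 - 150 = -146)
V(t, C) = C*t**2 (V(t, C) = (C*t)*t = C*t**2)
l = -2568 (l = -3 + (5*27)*(-19) = -3 + 135*(-19) = -3 - 2565 = -2568)
(l + V(155, Z)) + A(34) = (-2568 - 146*155**2) + (-42 - 1*34) = (-2568 - 146*24025) + (-42 - 34) = (-2568 - 3507650) - 76 = -3510218 - 76 = -3510294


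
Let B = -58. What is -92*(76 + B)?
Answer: -1656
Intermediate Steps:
-92*(76 + B) = -92*(76 - 58) = -92*18 = -1656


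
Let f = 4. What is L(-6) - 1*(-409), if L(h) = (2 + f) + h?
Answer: 409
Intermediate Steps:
L(h) = 6 + h (L(h) = (2 + 4) + h = 6 + h)
L(-6) - 1*(-409) = (6 - 6) - 1*(-409) = 0 + 409 = 409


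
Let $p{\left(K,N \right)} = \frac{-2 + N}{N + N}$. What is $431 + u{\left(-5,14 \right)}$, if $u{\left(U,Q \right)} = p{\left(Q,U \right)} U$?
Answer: $\frac{855}{2} \approx 427.5$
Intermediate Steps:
$p{\left(K,N \right)} = \frac{-2 + N}{2 N}$
$u{\left(U,Q \right)} = -1 + \frac{U}{2}$ ($u{\left(U,Q \right)} = \frac{-2 + U}{2 U} U = -1 + \frac{U}{2}$)
$431 + u{\left(-5,14 \right)} = 431 + \left(-1 + \frac{1}{2} \left(-5\right)\right) = 431 - \frac{7}{2} = \frac{855}{2}$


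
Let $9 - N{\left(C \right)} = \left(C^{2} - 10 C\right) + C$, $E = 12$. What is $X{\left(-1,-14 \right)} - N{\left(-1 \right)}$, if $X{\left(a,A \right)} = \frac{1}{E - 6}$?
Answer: $\frac{7}{6} \approx 1.1667$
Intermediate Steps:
$X{\left(a,A \right)} = \frac{1}{6}$ ($X{\left(a,A \right)} = \frac{1}{12 - 6} = \frac{1}{6}$)
$N{\left(C \right)} = 9 - C^{2} + 9 C$ ($N{\left(C \right)} = 9 - \left(\left(C^{2} - 10 C\right) + C\right) = 9 - \left(C^{2} - 9 C\right) = 9 - C^{2} + 9 C$)
$X{\left(-1,-14 \right)} - N{\left(-1 \right)} = \frac{1}{6} - \left(9 - \left(-1\right)^{2} + 9 \left(-1\right)\right) = \frac{1}{6} - \left(9 - 1 - 9\right) = \frac{1}{6} - -1 = \frac{1}{6} + 1 = \frac{7}{6}$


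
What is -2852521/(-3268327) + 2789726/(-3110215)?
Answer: -245783206387/10165199660305 ≈ -0.024179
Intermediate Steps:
-2852521/(-3268327) + 2789726/(-3110215) = -2852521*(-1/3268327) + 2789726*(-1/3110215) = 2852521/3268327 - 2789726/3110215 = -245783206387/10165199660305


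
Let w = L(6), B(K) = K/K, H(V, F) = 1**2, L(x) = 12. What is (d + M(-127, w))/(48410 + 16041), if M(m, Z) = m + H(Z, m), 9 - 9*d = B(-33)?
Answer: -1126/580059 ≈ -0.0019412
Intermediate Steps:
H(V, F) = 1
B(K) = 1
d = 8/9 (d = 1 - 1/9*1 = 1 - 1/9 = 8/9 ≈ 0.88889)
w = 12
M(m, Z) = 1 + m (M(m, Z) = m + 1 = 1 + m)
(d + M(-127, w))/(48410 + 16041) = (8/9 + (1 - 127))/(48410 + 16041) = (8/9 - 126)/64451 = -1126/9*1/64451 = -1126/580059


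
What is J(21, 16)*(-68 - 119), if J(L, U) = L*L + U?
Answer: -85459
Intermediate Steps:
J(L, U) = U + L² (J(L, U) = L² + U = U + L²)
J(21, 16)*(-68 - 119) = (16 + 21²)*(-68 - 119) = (16 + 441)*(-187) = 457*(-187) = -85459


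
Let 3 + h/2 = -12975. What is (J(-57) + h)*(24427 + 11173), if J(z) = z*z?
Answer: -808369200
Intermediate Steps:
h = -25956 (h = -6 + 2*(-12975) = -6 - 25950 = -25956)
J(z) = z²
(J(-57) + h)*(24427 + 11173) = ((-57)² - 25956)*(24427 + 11173) = (3249 - 25956)*35600 = -22707*35600 = -808369200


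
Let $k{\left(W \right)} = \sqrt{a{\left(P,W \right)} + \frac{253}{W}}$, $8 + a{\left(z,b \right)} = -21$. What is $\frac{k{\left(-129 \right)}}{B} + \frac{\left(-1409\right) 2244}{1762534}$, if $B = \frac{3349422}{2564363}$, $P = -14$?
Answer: $- \frac{1580898}{881267} + \frac{2564363 i \sqrt{515226}}{432075438} \approx -1.7939 + 4.2601 i$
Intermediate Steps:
$a{\left(z,b \right)} = -29$ ($a{\left(z,b \right)} = -8 - 21 = -29$)
$B = \frac{3349422}{2564363}$ ($B = 3349422 \cdot \frac{1}{2564363} = \frac{3349422}{2564363} \approx 1.3061$)
$k{\left(W \right)} = \sqrt{-29 + \frac{253}{W}}$
$\frac{k{\left(-129 \right)}}{B} + \frac{\left(-1409\right) 2244}{1762534} = \frac{\sqrt{-29 + \frac{253}{-129}}}{\frac{3349422}{2564363}} + \frac{\left(-1409\right) 2244}{1762534} = \sqrt{-29 + 253 \left(- \frac{1}{129}\right)} \frac{2564363}{3349422} - \frac{1580898}{881267} = \sqrt{-29 - \frac{253}{129}} \cdot \frac{2564363}{3349422} - \frac{1580898}{881267} = \sqrt{- \frac{3994}{129}} \cdot \frac{2564363}{3349422} - \frac{1580898}{881267} = \frac{i \sqrt{515226}}{129} \cdot \frac{2564363}{3349422} - \frac{1580898}{881267} = \frac{2564363 i \sqrt{515226}}{432075438} - \frac{1580898}{881267} = - \frac{1580898}{881267} + \frac{2564363 i \sqrt{515226}}{432075438}$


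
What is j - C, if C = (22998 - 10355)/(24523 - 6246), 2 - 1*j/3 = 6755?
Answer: -370286386/18277 ≈ -20260.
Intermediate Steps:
j = -20259 (j = 6 - 3*6755 = 6 - 20265 = -20259)
C = 12643/18277 ≈ 0.69174
j - C = -20259 - 1*12643/18277 = -20259 - 12643/18277 = -370286386/18277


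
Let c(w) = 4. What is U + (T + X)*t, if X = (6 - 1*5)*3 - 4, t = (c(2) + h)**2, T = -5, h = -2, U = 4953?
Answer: 4929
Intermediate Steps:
t = 4 (t = (4 - 2)**2 = 2**2 = 4)
X = -1 (X = (6 - 5)*3 - 4 = 1*3 - 4 = 3 - 4 = -1)
U + (T + X)*t = 4953 + (-5 - 1)*4 = 4953 - 6*4 = 4953 - 24 = 4929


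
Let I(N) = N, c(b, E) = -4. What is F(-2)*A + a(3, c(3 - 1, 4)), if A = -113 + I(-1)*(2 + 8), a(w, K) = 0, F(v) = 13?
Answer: -1599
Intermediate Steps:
A = -123 (A = -113 - (2 + 8) = -113 - 1*10 = -113 - 10 = -123)
F(-2)*A + a(3, c(3 - 1, 4)) = 13*(-123) + 0 = -1599 + 0 = -1599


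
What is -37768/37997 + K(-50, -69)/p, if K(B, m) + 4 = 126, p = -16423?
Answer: -624899498/624024731 ≈ -1.0014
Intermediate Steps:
K(B, m) = 122 (K(B, m) = -4 + 126 = 122)
-37768/37997 + K(-50, -69)/p = -37768/37997 + 122/(-16423) = -37768*1/37997 + 122*(-1/16423) = -37768/37997 - 122/16423 = -624899498/624024731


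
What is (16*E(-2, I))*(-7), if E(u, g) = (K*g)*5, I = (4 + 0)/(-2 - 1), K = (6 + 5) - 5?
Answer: 4480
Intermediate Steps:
K = 6 (K = 11 - 5 = 6)
I = -4/3 (I = 4/(-3) = 4*(-⅓) = -4/3 ≈ -1.3333)
E(u, g) = 30*g (E(u, g) = (6*g)*5 = 30*g)
(16*E(-2, I))*(-7) = (16*(30*(-4/3)))*(-7) = (16*(-40))*(-7) = -640*(-7) = 4480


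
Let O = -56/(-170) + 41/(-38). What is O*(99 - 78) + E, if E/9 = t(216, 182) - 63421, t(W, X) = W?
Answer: -1837420191/3230 ≈ -5.6886e+5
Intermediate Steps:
O = -2421/3230 (O = -56*(-1/170) + 41*(-1/38) = 28/85 - 41/38 = -2421/3230 ≈ -0.74954)
E = -568845 (E = 9*(216 - 63421) = 9*(-63205) = -568845)
O*(99 - 78) + E = -2421*(99 - 78)/3230 - 568845 = -2421/3230*21 - 568845 = -50841/3230 - 568845 = -1837420191/3230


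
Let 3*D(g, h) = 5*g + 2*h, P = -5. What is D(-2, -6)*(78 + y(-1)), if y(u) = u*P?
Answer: -1826/3 ≈ -608.67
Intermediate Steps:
D(g, h) = 2*h/3 + 5*g/3 (D(g, h) = (5*g + 2*h)/3 = (2*h + 5*g)/3 = 2*h/3 + 5*g/3)
y(u) = -5*u (y(u) = u*(-5) = -5*u)
D(-2, -6)*(78 + y(-1)) = ((⅔)*(-6) + (5/3)*(-2))*(78 - 5*(-1)) = (-4 - 10/3)*(78 + 5) = -22/3*83 = -1826/3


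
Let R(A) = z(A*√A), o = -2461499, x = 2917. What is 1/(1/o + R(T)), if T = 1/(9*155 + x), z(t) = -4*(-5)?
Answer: 2461499/49229979 ≈ 0.050000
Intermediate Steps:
z(t) = 20
T = 1/4312 (T = 1/(9*155 + 2917) = 1/(1395 + 2917) = 1/4312 ≈ 0.00023191)
R(A) = 20
1/(1/o + R(T)) = 1/(1/(-2461499) + 20) = 1/(-1/2461499 + 20) = 1/(49229979/2461499) = 2461499/49229979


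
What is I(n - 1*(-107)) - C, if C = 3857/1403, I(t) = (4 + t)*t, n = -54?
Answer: 4234606/1403 ≈ 3018.3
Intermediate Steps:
I(t) = t*(4 + t)
C = 3857/1403 (C = 3857*(1/1403) = 3857/1403 ≈ 2.7491)
I(n - 1*(-107)) - C = (-54 - 1*(-107))*(4 + (-54 - 1*(-107))) - 1*3857/1403 = (-54 + 107)*(4 + (-54 + 107)) - 3857/1403 = 53*(4 + 53) - 3857/1403 = 53*57 - 3857/1403 = 3021 - 3857/1403 = 4234606/1403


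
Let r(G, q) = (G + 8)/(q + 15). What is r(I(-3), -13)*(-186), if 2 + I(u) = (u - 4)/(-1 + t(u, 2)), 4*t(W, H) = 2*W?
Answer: -4092/5 ≈ -818.40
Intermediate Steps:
t(W, H) = W/2 (t(W, H) = (2*W)/4 = W/2)
I(u) = -2 + (-4 + u)/(-1 + u/2) (I(u) = -2 + (u - 4)/(-1 + u/2) = -2 + (-4 + u)/(-1 + u/2))
r(G, q) = (8 + G)/(15 + q)
r(I(-3), -13)*(-186) = ((8 - 4/(-2 - 3))/(15 - 13))*(-186) = ((8 - 4/(-5))/2)*(-186) = ((8 - 4*(-⅕))/2)*(-186) = ((8 + ⅘)/2)*(-186) = ((½)*(44/5))*(-186) = (22/5)*(-186) = -4092/5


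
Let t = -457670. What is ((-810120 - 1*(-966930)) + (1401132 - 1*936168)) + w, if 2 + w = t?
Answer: 164102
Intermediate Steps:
w = -457672 (w = -2 - 457670 = -457672)
((-810120 - 1*(-966930)) + (1401132 - 1*936168)) + w = ((-810120 - 1*(-966930)) + (1401132 - 1*936168)) - 457672 = ((-810120 + 966930) + (1401132 - 936168)) - 457672 = (156810 + 464964) - 457672 = 621774 - 457672 = 164102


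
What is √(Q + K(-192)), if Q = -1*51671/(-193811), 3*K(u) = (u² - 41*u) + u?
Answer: 11*√4609430076509/193811 ≈ 121.85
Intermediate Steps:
K(u) = -40*u/3 + u²/3 (K(u) = ((u² - 41*u) + u)/3 = (u² - 40*u)/3 = -40*u/3 + u²/3)
Q = 51671/193811 (Q = -51671*(-1/193811) = 51671/193811 ≈ 0.26660)
√(Q + K(-192)) = √(51671/193811 + (⅓)*(-192)*(-40 - 192)) = √(51671/193811 + (⅓)*(-192)*(-232)) = √(51671/193811 + 14848) = √(2877757399/193811) = 11*√4609430076509/193811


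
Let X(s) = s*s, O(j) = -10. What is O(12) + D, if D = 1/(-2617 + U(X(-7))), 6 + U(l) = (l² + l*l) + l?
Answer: -22279/2228 ≈ -9.9996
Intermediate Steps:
X(s) = s²
U(l) = -6 + l + 2*l² (U(l) = -6 + ((l² + l*l) + l) = -6 + ((l² + l²) + l) = -6 + (2*l² + l) = -6 + (l + 2*l²) = -6 + l + 2*l²)
D = 1/2228 (D = 1/(-2617 + (-6 + (-7)² + 2*((-7)²)²)) = 1/(-2617 + (-6 + 49 + 2*49²)) = 1/(-2617 + (-6 + 49 + 2*2401)) = 1/(-2617 + (-6 + 49 + 4802)) = 1/(-2617 + 4845) = 1/2228 ≈ 0.00044883)
O(12) + D = -10 + 1/2228 = -22279/2228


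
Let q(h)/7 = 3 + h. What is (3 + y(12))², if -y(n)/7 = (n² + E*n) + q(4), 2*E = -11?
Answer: 784996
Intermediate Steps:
E = -11/2 (E = (½)*(-11) = -11/2 ≈ -5.5000)
q(h) = 21 + 7*h (q(h) = 7*(3 + h) = 21 + 7*h)
y(n) = -343 - 7*n² + 77*n/2 (y(n) = -7*((n² - 11*n/2) + (21 + 7*4)) = -7*((n² - 11*n/2) + (21 + 28)) = -7*((n² - 11*n/2) + 49) = -7*(49 + n² - 11*n/2) = -343 - 7*n² + 77*n/2)
(3 + y(12))² = (3 + (-343 - 7*12² + (77/2)*12))² = (3 + (-343 - 7*144 + 462))² = (3 + (-343 - 1008 + 462))² = (3 - 889)² = (-886)² = 784996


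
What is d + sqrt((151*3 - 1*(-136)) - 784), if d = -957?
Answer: -957 + I*sqrt(195) ≈ -957.0 + 13.964*I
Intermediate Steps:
d + sqrt((151*3 - 1*(-136)) - 784) = -957 + sqrt((151*3 - 1*(-136)) - 784) = -957 + sqrt((453 + 136) - 784) = -957 + sqrt(589 - 784) = -957 + sqrt(-195) = -957 + I*sqrt(195)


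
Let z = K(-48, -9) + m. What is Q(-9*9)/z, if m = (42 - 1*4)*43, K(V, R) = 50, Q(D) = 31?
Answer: 31/1684 ≈ 0.018409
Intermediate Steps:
m = 1634 (m = (42 - 4)*43 = 38*43 = 1634)
z = 1684 (z = 50 + 1634 = 1684)
Q(-9*9)/z = 31/1684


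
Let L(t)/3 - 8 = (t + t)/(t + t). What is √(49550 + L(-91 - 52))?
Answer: √49577 ≈ 222.66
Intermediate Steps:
L(t) = 27 (L(t) = 24 + 3*((t + t)/(t + t)) = 24 + 3*((2*t)/((2*t))) = 24 + 3*((2*t)*(1/(2*t))) = 24 + 3*1 = 24 + 3 = 27)
√(49550 + L(-91 - 52)) = √(49550 + 27) = √49577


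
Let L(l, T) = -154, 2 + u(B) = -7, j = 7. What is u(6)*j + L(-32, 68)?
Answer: -217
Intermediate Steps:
u(B) = -9 (u(B) = -2 - 7 = -9)
u(6)*j + L(-32, 68) = -9*7 - 154 = -63 - 154 = -217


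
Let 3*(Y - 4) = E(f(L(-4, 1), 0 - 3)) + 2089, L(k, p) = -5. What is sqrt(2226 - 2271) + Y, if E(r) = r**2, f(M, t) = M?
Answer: 2126/3 + 3*I*sqrt(5) ≈ 708.67 + 6.7082*I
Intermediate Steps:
Y = 2126/3 (Y = 4 + ((-5)**2 + 2089)/3 = 4 + (25 + 2089)/3 = 4 + (1/3)*2114 = 4 + 2114/3 = 2126/3 ≈ 708.67)
sqrt(2226 - 2271) + Y = sqrt(2226 - 2271) + 2126/3 = sqrt(-45) + 2126/3 = 3*I*sqrt(5) + 2126/3 = 2126/3 + 3*I*sqrt(5)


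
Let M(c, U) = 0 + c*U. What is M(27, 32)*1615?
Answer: 1395360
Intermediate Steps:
M(c, U) = U*c (M(c, U) = 0 + U*c = U*c)
M(27, 32)*1615 = (32*27)*1615 = 864*1615 = 1395360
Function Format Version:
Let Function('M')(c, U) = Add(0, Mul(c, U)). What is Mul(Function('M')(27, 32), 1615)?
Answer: 1395360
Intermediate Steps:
Function('M')(c, U) = Mul(U, c) (Function('M')(c, U) = Add(0, Mul(U, c)) = Mul(U, c))
Mul(Function('M')(27, 32), 1615) = Mul(Mul(32, 27), 1615) = Mul(864, 1615) = 1395360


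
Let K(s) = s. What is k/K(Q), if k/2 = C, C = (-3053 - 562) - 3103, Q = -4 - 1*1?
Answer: 13436/5 ≈ 2687.2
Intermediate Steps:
Q = -5 (Q = -4 - 1 = -5)
C = -6718 (C = -3615 - 3103 = -6718)
k = -13436 (k = 2*(-6718) = -13436)
k/K(Q) = -13436/(-5) = -13436*(-⅕) = 13436/5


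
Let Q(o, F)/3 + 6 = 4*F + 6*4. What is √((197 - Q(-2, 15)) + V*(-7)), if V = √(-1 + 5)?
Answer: I*√51 ≈ 7.1414*I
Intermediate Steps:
Q(o, F) = 54 + 12*F (Q(o, F) = -18 + 3*(4*F + 6*4) = -18 + 3*(4*F + 24) = -18 + 3*(24 + 4*F) = -18 + (72 + 12*F) = 54 + 12*F)
V = 2 (V = √4 = 2)
√((197 - Q(-2, 15)) + V*(-7)) = √((197 - (54 + 12*15)) + 2*(-7)) = √((197 - (54 + 180)) - 14) = √((197 - 1*234) - 14) = √((197 - 234) - 14) = √(-37 - 14) = √(-51) = I*√51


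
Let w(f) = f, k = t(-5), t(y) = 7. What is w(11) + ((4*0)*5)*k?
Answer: 11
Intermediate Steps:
k = 7
w(11) + ((4*0)*5)*k = 11 + ((4*0)*5)*7 = 11 + (0*5)*7 = 11 + 0*7 = 11 + 0 = 11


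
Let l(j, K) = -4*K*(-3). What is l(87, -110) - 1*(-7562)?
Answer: 6242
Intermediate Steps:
l(j, K) = 12*K
l(87, -110) - 1*(-7562) = 12*(-110) - 1*(-7562) = -1320 + 7562 = 6242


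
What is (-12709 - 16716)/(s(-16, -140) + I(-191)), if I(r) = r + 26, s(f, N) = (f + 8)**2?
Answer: 29425/101 ≈ 291.34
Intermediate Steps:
s(f, N) = (8 + f)**2
I(r) = 26 + r
(-12709 - 16716)/(s(-16, -140) + I(-191)) = (-12709 - 16716)/((8 - 16)**2 + (26 - 191)) = -29425/((-8)**2 - 165) = -29425/(64 - 165) = -29425/(-101) = -29425*(-1/101) = 29425/101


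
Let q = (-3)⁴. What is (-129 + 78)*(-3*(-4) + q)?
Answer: -4743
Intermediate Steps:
q = 81
(-129 + 78)*(-3*(-4) + q) = (-129 + 78)*(-3*(-4) + 81) = -51*(12 + 81) = -51*93 = -4743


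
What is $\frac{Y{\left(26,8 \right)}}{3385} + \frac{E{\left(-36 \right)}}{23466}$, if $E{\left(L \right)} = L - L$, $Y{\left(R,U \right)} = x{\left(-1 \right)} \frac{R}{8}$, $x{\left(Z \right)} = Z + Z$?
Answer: $- \frac{13}{6770} \approx -0.0019202$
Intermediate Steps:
$x{\left(Z \right)} = 2 Z$
$Y{\left(R,U \right)} = - \frac{R}{4}$ ($Y{\left(R,U \right)} = 2 \left(-1\right) \frac{R}{8} = - 2 R \frac{1}{8} = - 2 \frac{R}{8} = - \frac{R}{4}$)
$E{\left(L \right)} = 0$
$\frac{Y{\left(26,8 \right)}}{3385} + \frac{E{\left(-36 \right)}}{23466} = \frac{\left(- \frac{1}{4}\right) 26}{3385} + \frac{0}{23466} = \left(- \frac{13}{2}\right) \frac{1}{3385} + 0 \cdot \frac{1}{23466} = - \frac{13}{6770} + 0 = - \frac{13}{6770}$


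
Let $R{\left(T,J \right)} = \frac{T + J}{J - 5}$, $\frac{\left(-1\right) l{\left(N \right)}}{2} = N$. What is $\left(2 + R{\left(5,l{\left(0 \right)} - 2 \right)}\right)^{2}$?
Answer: $\frac{121}{49} \approx 2.4694$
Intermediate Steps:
$l{\left(N \right)} = - 2 N$
$R{\left(T,J \right)} = \frac{J + T}{-5 + J}$
$\left(2 + R{\left(5,l{\left(0 \right)} - 2 \right)}\right)^{2} = \left(2 + \frac{\left(\left(-2\right) 0 - 2\right) + 5}{-5 - 2}\right)^{2} = \left(2 + \frac{\left(0 - 2\right) + 5}{-5 + \left(0 - 2\right)}\right)^{2} = \left(2 + \frac{-2 + 5}{-5 - 2}\right)^{2} = \left(2 + \frac{1}{-7} \cdot 3\right)^{2} = \left(2 - \frac{3}{7}\right)^{2} = \left(\frac{11}{7}\right)^{2} = \frac{121}{49}$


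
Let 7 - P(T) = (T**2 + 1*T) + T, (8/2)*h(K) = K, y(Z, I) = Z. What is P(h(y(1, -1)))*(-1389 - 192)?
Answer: -162843/16 ≈ -10178.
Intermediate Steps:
h(K) = K/4
P(T) = 7 - T**2 - 2*T (P(T) = 7 - ((T**2 + 1*T) + T) = 7 - ((T**2 + T) + T) = 7 - ((T + T**2) + T) = 7 - (T**2 + 2*T) = 7 + (-T**2 - 2*T) = 7 - T**2 - 2*T)
P(h(y(1, -1)))*(-1389 - 192) = (7 - ((1/4)*1)**2 - 1/2)*(-1389 - 192) = (7 - (1/4)**2 - 2*1/4)*(-1581) = (7 - 1*1/16 - 1/2)*(-1581) = (7 - 1/16 - 1/2)*(-1581) = (103/16)*(-1581) = -162843/16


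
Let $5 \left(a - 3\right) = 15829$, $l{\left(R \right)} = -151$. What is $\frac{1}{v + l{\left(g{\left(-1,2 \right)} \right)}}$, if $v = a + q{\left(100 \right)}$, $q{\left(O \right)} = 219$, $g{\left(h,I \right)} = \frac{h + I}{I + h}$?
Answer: $\frac{5}{16184} \approx 0.00030895$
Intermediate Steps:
$g{\left(h,I \right)} = 1$ ($g{\left(h,I \right)} = \frac{I + h}{I + h} = 1$)
$a = \frac{15844}{5}$ ($a = 3 + \frac{1}{5} \cdot 15829 = 3 + \frac{15829}{5} = \frac{15844}{5} \approx 3168.8$)
$v = \frac{16939}{5}$ ($v = \frac{15844}{5} + 219 = \frac{16939}{5} \approx 3387.8$)
$\frac{1}{v + l{\left(g{\left(-1,2 \right)} \right)}} = \frac{1}{\frac{16939}{5} - 151} = \frac{1}{\frac{16184}{5}} = \frac{5}{16184}$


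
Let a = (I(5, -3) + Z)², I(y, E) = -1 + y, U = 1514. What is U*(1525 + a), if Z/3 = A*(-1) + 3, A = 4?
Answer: 2310364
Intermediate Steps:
Z = -3 (Z = 3*(4*(-1) + 3) = 3*(-4 + 3) = 3*(-1) = -3)
a = 1 (a = ((-1 + 5) - 3)² = (4 - 3)² = 1² = 1)
U*(1525 + a) = 1514*(1525 + 1) = 1514*1526 = 2310364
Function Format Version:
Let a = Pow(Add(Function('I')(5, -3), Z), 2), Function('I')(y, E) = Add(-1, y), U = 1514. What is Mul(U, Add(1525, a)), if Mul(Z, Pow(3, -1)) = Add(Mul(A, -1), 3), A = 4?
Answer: 2310364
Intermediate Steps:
Z = -3 (Z = Mul(3, Add(Mul(4, -1), 3)) = Mul(3, Add(-4, 3)) = Mul(3, -1) = -3)
a = 1 (a = Pow(Add(Add(-1, 5), -3), 2) = Pow(Add(4, -3), 2) = Pow(1, 2) = 1)
Mul(U, Add(1525, a)) = Mul(1514, Add(1525, 1)) = Mul(1514, 1526) = 2310364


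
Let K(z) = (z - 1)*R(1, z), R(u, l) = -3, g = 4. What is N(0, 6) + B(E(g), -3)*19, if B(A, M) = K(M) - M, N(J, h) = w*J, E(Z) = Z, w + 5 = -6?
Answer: 285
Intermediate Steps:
w = -11 (w = -5 - 6 = -11)
N(J, h) = -11*J
K(z) = 3 - 3*z (K(z) = (z - 1)*(-3) = (-1 + z)*(-3) = 3 - 3*z)
B(A, M) = 3 - 4*M (B(A, M) = (3 - 3*M) - M = 3 - 4*M)
N(0, 6) + B(E(g), -3)*19 = -11*0 + (3 - 4*(-3))*19 = 0 + (3 + 12)*19 = 0 + 15*19 = 0 + 285 = 285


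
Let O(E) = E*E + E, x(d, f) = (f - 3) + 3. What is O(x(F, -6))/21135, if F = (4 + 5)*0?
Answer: 2/1409 ≈ 0.0014194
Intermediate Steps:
F = 0 (F = 9*0 = 0)
x(d, f) = f (x(d, f) = (-3 + f) + 3 = f)
O(E) = E + E² (O(E) = E² + E = E + E²)
O(x(F, -6))/21135 = -6*(1 - 6)/21135 = -6*(-5)*(1/21135) = 30*(1/21135) = 2/1409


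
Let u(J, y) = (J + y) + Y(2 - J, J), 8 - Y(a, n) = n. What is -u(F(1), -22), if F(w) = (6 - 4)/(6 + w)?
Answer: 14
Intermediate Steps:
Y(a, n) = 8 - n
F(w) = 2/(6 + w)
u(J, y) = 8 + y (u(J, y) = (J + y) + (8 - J) = 8 + y)
-u(F(1), -22) = -(8 - 22) = -1*(-14) = 14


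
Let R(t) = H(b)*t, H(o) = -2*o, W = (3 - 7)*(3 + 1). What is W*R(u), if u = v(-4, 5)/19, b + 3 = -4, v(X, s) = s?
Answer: -1120/19 ≈ -58.947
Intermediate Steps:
b = -7 (b = -3 - 4 = -7)
W = -16 (W = -4*4 = -16)
u = 5/19 ≈ 0.26316
R(t) = 14*t (R(t) = (-2*(-7))*t = 14*t)
W*R(u) = -224*5/19 = -16*70/19 = -1120/19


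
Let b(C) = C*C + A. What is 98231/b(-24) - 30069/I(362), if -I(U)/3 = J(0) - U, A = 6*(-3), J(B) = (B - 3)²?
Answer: 29082709/196974 ≈ 147.65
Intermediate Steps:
J(B) = (-3 + B)²
A = -18
I(U) = -27 + 3*U (I(U) = -3*((-3 + 0)² - U) = -3*((-3)² - U) = -3*(9 - U) = -27 + 3*U)
b(C) = -18 + C² (b(C) = C*C - 18 = C² - 18 = -18 + C²)
98231/b(-24) - 30069/I(362) = 98231/(-18 + (-24)²) - 30069/(-27 + 3*362) = 98231/(-18 + 576) - 30069/(-27 + 1086) = 98231/558 - 30069/1059 = 98231*(1/558) - 30069*1/1059 = 98231/558 - 10023/353 = 29082709/196974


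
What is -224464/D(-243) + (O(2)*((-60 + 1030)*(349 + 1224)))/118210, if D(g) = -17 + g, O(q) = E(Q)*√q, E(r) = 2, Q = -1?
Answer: 56116/65 + 305162*√2/11821 ≈ 899.83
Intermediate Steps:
O(q) = 2*√q
-224464/D(-243) + (O(2)*((-60 + 1030)*(349 + 1224)))/118210 = -224464/(-17 - 243) + ((2*√2)*((-60 + 1030)*(349 + 1224)))/118210 = -224464/(-260) + ((2*√2)*(970*1573))*(1/118210) = -224464*(-1/260) + ((2*√2)*1525810)*(1/118210) = 56116/65 + (3051620*√2)*(1/118210) = 56116/65 + 305162*√2/11821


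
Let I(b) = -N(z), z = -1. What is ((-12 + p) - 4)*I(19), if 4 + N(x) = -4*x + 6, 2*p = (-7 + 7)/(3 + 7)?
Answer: 96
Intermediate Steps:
p = 0 (p = ((-7 + 7)/(3 + 7))/2 = (0/10)/2 = (0*(⅒))/2 = (½)*0 = 0)
N(x) = 2 - 4*x (N(x) = -4 + (-4*x + 6) = -4 + (6 - 4*x) = 2 - 4*x)
I(b) = -6 (I(b) = -(2 - 4*(-1)) = -(2 + 4) = -1*6 = -6)
((-12 + p) - 4)*I(19) = ((-12 + 0) - 4)*(-6) = (-12 - 4)*(-6) = -16*(-6) = 96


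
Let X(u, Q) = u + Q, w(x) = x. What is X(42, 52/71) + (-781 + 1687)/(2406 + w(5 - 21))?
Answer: 3657793/84845 ≈ 43.111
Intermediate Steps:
X(u, Q) = Q + u
X(42, 52/71) + (-781 + 1687)/(2406 + w(5 - 21)) = (52/71 + 42) + (-781 + 1687)/(2406 + (5 - 21)) = (52*(1/71) + 42) + 906/(2406 - 16) = (52/71 + 42) + 906/2390 = 3034/71 + 906*(1/2390) = 3034/71 + 453/1195 = 3657793/84845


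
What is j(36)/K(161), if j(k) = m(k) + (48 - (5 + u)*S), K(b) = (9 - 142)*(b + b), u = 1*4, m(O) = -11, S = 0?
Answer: -37/42826 ≈ -0.00086396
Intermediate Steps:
u = 4
K(b) = -266*b
j(k) = 37 (j(k) = -11 + (48 - (5 + 4)*0) = -11 + (48 - 9*0) = -11 + (48 - 1*0) = -11 + (48 + 0) = -11 + 48 = 37)
j(36)/K(161) = 37/((-266*161)) = 37/(-42826) = 37*(-1/42826) = -37/42826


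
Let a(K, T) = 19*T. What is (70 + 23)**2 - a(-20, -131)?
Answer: 11138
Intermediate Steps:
(70 + 23)**2 - a(-20, -131) = (70 + 23)**2 - 19*(-131) = 93**2 - 1*(-2489) = 8649 + 2489 = 11138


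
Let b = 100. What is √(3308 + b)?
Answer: 4*√213 ≈ 58.378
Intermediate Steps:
√(3308 + b) = √(3308 + 100) = √3408 = 4*√213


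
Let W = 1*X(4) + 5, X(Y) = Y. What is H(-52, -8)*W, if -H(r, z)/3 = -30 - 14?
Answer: 1188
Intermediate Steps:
H(r, z) = 132 (H(r, z) = -3*(-30 - 14) = -3*(-44) = 132)
W = 9 (W = 1*4 + 5 = 4 + 5 = 9)
H(-52, -8)*W = 132*9 = 1188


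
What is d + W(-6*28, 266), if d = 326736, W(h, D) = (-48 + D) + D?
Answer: 327220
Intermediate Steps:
W(h, D) = -48 + 2*D
d + W(-6*28, 266) = 326736 + (-48 + 2*266) = 326736 + (-48 + 532) = 326736 + 484 = 327220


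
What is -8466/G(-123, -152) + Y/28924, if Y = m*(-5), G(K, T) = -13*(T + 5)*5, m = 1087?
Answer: -14133429/13160420 ≈ -1.0739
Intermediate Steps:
G(K, T) = -325 - 65*T (G(K, T) = -13*(5 + T)*5 = -13*(25 + 5*T) = -325 - 65*T)
Y = -5435 (Y = 1087*(-5) = -5435)
-8466/G(-123, -152) + Y/28924 = -8466/(-325 - 65*(-152)) - 5435/28924 = -8466/(-325 + 9880) - 5435*1/28924 = -8466/9555 - 5435/28924 = -8466*1/9555 - 5435/28924 = -2822/3185 - 5435/28924 = -14133429/13160420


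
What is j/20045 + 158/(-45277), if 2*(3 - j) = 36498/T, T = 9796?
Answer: -20333557/5923137140 ≈ -0.0034329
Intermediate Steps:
j = 141/124 (j = 3 - 18249/9796 = 3 - ½*231/62 = 3 - 231/124 = 141/124 ≈ 1.1371)
j/20045 + 158/(-45277) = (141/124)/20045 + 158/(-45277) = (141/124)*(1/20045) + 158*(-1/45277) = 141/2485580 - 158/45277 = -20333557/5923137140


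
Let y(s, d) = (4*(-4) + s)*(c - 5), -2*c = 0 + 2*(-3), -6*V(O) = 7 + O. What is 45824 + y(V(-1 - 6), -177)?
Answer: 45856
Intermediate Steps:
V(O) = -7/6 - O/6 (V(O) = -(7 + O)/6 = -7/6 - O/6)
c = 3 (c = -(0 + 2*(-3))/2 = -(0 - 6)/2 = -½*(-6) = 3)
y(s, d) = 32 - 2*s (y(s, d) = (4*(-4) + s)*(3 - 5) = (-16 + s)*(-2) = 32 - 2*s)
45824 + y(V(-1 - 6), -177) = 45824 + (32 - 2*(-7/6 - (-1 - 6)/6)) = 45824 + (32 - 2*(-7/6 - ⅙*(-7))) = 45824 + (32 - 2*(-7/6 + 7/6)) = 45824 + (32 - 2*0) = 45824 + (32 + 0) = 45824 + 32 = 45856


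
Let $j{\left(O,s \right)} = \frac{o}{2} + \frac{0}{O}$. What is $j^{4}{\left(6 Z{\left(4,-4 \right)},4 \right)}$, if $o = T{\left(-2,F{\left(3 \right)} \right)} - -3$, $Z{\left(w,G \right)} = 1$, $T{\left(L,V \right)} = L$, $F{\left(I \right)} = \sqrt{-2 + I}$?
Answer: $\frac{1}{16} \approx 0.0625$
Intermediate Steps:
$o = 1$ ($o = -2 - -3 = -2 + 3 = 1$)
$j{\left(O,s \right)} = \frac{1}{2}$ ($j{\left(O,s \right)} = 1 \cdot \frac{1}{2} + \frac{0}{O} = 1 \cdot \frac{1}{2} + 0 = \frac{1}{2} + 0 = \frac{1}{2}$)
$j^{4}{\left(6 Z{\left(4,-4 \right)},4 \right)} = \left(\frac{1}{2}\right)^{4} = \frac{1}{16}$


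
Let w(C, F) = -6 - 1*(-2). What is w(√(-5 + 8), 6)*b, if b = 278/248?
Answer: -139/31 ≈ -4.4839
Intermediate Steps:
w(C, F) = -4 (w(C, F) = -6 + 2 = -4)
b = 139/124 (b = 278*(1/248) = 139/124 ≈ 1.1210)
w(√(-5 + 8), 6)*b = -4*139/124 = -139/31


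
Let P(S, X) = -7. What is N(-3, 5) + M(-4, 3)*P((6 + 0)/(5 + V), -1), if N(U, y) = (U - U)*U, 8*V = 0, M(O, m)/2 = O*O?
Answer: -224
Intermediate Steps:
M(O, m) = 2*O² (M(O, m) = 2*(O*O) = 2*O²)
V = 0 (V = (⅛)*0 = 0)
N(U, y) = 0 (N(U, y) = 0*U = 0)
N(-3, 5) + M(-4, 3)*P((6 + 0)/(5 + V), -1) = 0 + (2*(-4)²)*(-7) = 0 + (2*16)*(-7) = 0 + 32*(-7) = 0 - 224 = -224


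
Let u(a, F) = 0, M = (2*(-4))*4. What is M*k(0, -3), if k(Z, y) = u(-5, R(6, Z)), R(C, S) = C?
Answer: 0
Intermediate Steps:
M = -32 (M = -8*4 = -32)
k(Z, y) = 0
M*k(0, -3) = -32*0 = 0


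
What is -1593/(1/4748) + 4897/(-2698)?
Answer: -20406500569/2698 ≈ -7.5636e+6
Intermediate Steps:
-1593/(1/4748) + 4897/(-2698) = -1593/1/4748 + 4897*(-1/2698) = -1593*4748 - 4897/2698 = -7563564 - 4897/2698 = -20406500569/2698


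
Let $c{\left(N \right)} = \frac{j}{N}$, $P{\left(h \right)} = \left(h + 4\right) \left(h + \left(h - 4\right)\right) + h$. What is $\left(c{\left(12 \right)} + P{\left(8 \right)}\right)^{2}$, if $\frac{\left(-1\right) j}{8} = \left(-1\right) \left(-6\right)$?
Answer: $21904$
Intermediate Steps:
$j = -48$ ($j = - 8 \left(\left(-1\right) \left(-6\right)\right) = \left(-8\right) 6 = -48$)
$P{\left(h \right)} = h + \left(-4 + 2 h\right) \left(4 + h\right)$ ($P{\left(h \right)} = \left(4 + h\right) \left(h + \left(-4 + h\right)\right) + h = \left(4 + h\right) \left(-4 + 2 h\right) + h = \left(-4 + 2 h\right) \left(4 + h\right) + h = h + \left(-4 + 2 h\right) \left(4 + h\right)$)
$c{\left(N \right)} = - \frac{48}{N}$
$\left(c{\left(12 \right)} + P{\left(8 \right)}\right)^{2} = \left(- \frac{48}{12} + \left(-16 + 2 \cdot 8^{2} + 5 \cdot 8\right)\right)^{2} = \left(\left(-48\right) \frac{1}{12} + \left(-16 + 2 \cdot 64 + 40\right)\right)^{2} = \left(-4 + \left(-16 + 128 + 40\right)\right)^{2} = \left(-4 + 152\right)^{2} = 148^{2} = 21904$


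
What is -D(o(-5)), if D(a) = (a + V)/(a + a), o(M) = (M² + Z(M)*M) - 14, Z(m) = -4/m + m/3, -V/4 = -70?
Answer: -443/46 ≈ -9.6304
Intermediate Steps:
V = 280 (V = -4*(-70) = 280)
Z(m) = -4/m + m/3 (Z(m) = -4/m + m*(⅓) = -4/m + m/3)
o(M) = -14 + M² + M*(-4/M + M/3) (o(M) = (M² + (-4/M + M/3)*M) - 14 = (M² + M*(-4/M + M/3)) - 14 = -14 + M² + M*(-4/M + M/3))
D(a) = (280 + a)/(2*a) (D(a) = (a + 280)/(a + a) = (280 + a)/((2*a)) = (280 + a)*(1/(2*a)) = (280 + a)/(2*a))
-D(o(-5)) = -(280 + (-18 + (4/3)*(-5)²))/(2*(-18 + (4/3)*(-5)²)) = -(280 + (-18 + (4/3)*25))/(2*(-18 + (4/3)*25)) = -(280 + (-18 + 100/3))/(2*(-18 + 100/3)) = -(280 + 46/3)/(2*46/3) = -3*886/(2*46*3) = -1*443/46 = -443/46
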